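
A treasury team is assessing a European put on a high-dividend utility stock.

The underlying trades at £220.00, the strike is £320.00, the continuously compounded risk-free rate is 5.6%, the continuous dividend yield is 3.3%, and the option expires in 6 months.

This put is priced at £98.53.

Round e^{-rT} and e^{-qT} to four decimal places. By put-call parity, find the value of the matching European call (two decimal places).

£3.75

exp(−qT) = exp(−0.033·0.5) = 0.9836;  exp(−rT) = exp(−0.056·0.5) = 0.9724
Put-call parity: C − P = S·e^(−qT) − K·e^(−rT) = 220·0.9836 − 320·0.9724 = 216.3920 − 311.1680 = -94.7760
C = P + (C − P) = 98.53 + (-94.7760) = 3.7540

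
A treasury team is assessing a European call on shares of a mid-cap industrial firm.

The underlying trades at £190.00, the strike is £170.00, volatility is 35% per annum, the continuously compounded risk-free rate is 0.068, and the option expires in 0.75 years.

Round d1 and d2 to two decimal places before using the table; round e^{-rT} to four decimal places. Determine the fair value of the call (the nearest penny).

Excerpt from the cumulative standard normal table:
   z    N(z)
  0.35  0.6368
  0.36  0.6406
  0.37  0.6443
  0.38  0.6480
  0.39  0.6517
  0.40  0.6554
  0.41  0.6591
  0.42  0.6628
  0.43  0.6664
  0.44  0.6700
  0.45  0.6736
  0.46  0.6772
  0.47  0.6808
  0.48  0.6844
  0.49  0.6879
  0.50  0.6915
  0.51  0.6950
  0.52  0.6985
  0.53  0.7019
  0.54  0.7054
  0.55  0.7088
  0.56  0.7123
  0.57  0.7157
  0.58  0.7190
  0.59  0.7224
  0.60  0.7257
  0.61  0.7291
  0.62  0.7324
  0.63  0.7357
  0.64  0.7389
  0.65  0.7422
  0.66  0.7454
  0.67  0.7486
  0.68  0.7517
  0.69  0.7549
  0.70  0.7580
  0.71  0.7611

£38.75

σ√T = 0.35·√0.75 = 0.3031
d₁ = [ln(190/170) + (0.068 + ½·0.35²)·0.75] / (σ√T) = (0.1112 + 0.0969) / 0.3031 = 0.6868 → 0.69
d₂ = 0.6868 − 0.3031 = 0.3837 → 0.38
e^(−rT) = e^(−0.068·0.75) = 0.9503
N(d₁) = N(0.69) = 0.7549;  N(d₂) = N(0.38) = 0.6480
C = 190·0.7549 − 170·0.9503·0.6480 = 143.4310 − 104.6850 = 38.7460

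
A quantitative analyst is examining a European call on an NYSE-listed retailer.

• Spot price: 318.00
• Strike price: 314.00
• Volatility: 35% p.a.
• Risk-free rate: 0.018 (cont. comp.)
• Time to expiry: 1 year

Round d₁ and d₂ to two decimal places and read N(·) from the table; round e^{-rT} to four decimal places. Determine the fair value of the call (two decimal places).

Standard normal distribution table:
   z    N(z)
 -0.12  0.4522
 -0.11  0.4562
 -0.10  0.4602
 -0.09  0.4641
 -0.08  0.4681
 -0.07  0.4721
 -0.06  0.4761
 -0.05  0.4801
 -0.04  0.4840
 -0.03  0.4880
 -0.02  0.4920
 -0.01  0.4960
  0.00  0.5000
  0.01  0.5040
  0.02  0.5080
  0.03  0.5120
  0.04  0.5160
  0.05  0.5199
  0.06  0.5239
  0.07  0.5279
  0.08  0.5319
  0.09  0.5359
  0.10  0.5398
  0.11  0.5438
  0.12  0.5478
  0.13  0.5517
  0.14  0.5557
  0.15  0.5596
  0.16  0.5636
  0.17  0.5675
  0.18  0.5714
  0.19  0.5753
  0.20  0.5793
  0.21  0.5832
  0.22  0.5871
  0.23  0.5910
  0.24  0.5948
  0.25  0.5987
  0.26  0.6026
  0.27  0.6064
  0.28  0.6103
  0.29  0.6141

48.49

σ√T = 0.35 × 1.0000 = 0.3500
d₁ = [ln(318/314) + (0.018 + 0.35²/2)·1] / 0.3500 = [0.0127 + 0.0792] / 0.3500 = 0.2626 ⇒ 0.26
d₂ = d₁ − σ√T = 0.2626 − 0.3500 = -0.0874 ⇒ -0.09
exp(−rT) = exp(−0.018·1) = 0.9822
C = 318·N(0.26) − 314·0.9822·N(-0.09) = 318·0.6026 − 314·0.9822·0.4641 = 191.6268 − 143.1335 = 48.4933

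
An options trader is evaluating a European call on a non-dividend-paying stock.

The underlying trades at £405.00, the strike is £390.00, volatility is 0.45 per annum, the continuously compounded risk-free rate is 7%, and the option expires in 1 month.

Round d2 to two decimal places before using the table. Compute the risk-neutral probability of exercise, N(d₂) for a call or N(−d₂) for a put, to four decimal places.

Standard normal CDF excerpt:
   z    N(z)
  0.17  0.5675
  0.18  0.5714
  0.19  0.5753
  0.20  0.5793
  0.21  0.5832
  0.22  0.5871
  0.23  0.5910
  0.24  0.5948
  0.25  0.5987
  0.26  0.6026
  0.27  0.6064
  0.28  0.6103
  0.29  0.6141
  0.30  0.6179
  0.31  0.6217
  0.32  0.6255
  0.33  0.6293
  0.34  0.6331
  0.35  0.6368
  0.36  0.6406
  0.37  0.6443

T = 0.08333;  σ√T = 0.1299
d₁ = [ln(405/390) + (0.07 + ½·0.45²)·0.08333] / (σ√T) = (0.0377 + 0.0143) / 0.1299 = 0.4004 → 0.40
d₂ = 0.4004 − 0.1299 = 0.2705 → 0.27
Risk-neutral Pr[S_T > K] = N(d₂) = N(0.27) = 0.6064

0.6064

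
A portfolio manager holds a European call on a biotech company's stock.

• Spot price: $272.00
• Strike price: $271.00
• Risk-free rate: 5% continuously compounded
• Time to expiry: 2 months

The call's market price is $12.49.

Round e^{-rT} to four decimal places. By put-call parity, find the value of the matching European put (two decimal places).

$9.24

exp(−rT) = exp(−0.05·0.1667) = 0.9917
Put-call parity: C − P = S − K·e^(−rT) = 272 − 271·0.9917 = 272 − 268.7507 = 3.2493
P = C − (C − P) = 12.49 − (3.2493) = 9.2407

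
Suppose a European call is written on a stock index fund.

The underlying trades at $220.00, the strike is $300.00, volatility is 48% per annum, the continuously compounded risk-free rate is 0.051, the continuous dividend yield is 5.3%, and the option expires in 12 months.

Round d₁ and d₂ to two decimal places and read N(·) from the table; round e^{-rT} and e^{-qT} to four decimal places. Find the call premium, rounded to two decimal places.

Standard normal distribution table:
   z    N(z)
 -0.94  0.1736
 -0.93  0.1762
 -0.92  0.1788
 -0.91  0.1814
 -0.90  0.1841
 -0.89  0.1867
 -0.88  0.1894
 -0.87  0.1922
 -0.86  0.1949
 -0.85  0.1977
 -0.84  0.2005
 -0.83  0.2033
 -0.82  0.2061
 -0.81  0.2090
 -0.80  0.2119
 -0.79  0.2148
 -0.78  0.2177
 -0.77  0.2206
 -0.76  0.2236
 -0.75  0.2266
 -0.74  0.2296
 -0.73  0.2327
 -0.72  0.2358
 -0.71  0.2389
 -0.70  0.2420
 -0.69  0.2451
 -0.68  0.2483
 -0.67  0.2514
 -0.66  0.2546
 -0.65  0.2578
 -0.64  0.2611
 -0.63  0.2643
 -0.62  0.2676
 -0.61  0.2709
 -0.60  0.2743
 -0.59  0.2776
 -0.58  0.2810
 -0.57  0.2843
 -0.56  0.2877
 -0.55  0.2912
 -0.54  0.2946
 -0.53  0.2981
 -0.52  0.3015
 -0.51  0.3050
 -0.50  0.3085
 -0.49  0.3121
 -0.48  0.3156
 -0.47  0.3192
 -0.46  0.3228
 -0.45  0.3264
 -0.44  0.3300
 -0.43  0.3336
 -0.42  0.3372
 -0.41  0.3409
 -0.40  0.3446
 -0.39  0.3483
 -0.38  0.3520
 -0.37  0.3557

σ√T = 0.48·√1 = 0.4800
ln(S/K) + (r − q + σ²/2)T = ln(220/300) + (0.051 − 0.053 + 0.48²/2)·1 = -0.3102 + 0.1132 = -0.1970
d₁ = -0.1970 / 0.4800 = -0.4103 ⇒ -0.41
d₂ = d₁ − σ√T = -0.4103 − 0.4800 = -0.8903 ⇒ -0.89
exp(−qT) = exp(−0.053·1) = 0.9484;  exp(−rT) = exp(−0.051·1) = 0.9503
N(d₁) = N(-0.41) = 0.3409;  N(d₂) = N(-0.89) = 0.1867
C = 220·0.9484·0.3409 − 300·0.9503·0.1867 = 71.1281 − 53.2263 = 17.9018

$17.90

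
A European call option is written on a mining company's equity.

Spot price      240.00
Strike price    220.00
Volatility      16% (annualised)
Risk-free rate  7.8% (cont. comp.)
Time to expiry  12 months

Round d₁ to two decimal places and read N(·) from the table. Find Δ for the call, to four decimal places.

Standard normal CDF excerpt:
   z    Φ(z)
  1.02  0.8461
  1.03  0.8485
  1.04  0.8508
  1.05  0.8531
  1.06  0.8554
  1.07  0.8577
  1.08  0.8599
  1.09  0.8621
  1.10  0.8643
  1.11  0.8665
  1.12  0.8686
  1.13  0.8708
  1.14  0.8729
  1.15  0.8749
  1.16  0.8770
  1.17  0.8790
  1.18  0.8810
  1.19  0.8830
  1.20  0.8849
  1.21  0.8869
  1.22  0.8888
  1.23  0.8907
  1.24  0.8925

T = 1;  σ√T = 0.1600
d₁ = [ln(240/220) + (0.078 + 0.16²/2)·1] / 0.1600 = [0.0870 + 0.0908] / 0.1600 = 1.1113 ⇒ 1.11
N(d₁) = N(1.11) = 0.8665
Δ_call = N(d₁) = 0.8665

0.8665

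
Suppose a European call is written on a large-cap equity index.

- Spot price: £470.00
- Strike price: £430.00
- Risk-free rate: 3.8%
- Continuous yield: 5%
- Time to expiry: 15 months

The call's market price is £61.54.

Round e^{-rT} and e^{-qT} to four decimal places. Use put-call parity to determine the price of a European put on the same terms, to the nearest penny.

£30.07

e^(−qT) = e^(−0.05·1.25) = 0.9394;  e^(−rT) = e^(−0.038·1.25) = 0.9536
Put-call parity: C − P = S·e^(−qT) − K·e^(−rT) = 470·0.9394 − 430·0.9536 = 441.5180 − 410.0480 = 31.4700
P = C − (C − P) = 61.54 − (31.4700) = 30.0700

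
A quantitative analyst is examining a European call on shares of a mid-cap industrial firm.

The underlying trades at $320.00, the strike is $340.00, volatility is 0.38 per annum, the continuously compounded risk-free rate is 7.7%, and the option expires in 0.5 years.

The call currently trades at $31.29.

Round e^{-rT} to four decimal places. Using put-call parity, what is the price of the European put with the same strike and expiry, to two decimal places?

e^(−rT) = e^(−0.077·0.5) = 0.9622
Put-call parity: C − P = S − K·e^(−rT) = 320 − 340·0.9622 = 320 − 327.1480 = -7.1480
P = C − (C − P) = 31.29 − (-7.1480) = 38.4380

$38.44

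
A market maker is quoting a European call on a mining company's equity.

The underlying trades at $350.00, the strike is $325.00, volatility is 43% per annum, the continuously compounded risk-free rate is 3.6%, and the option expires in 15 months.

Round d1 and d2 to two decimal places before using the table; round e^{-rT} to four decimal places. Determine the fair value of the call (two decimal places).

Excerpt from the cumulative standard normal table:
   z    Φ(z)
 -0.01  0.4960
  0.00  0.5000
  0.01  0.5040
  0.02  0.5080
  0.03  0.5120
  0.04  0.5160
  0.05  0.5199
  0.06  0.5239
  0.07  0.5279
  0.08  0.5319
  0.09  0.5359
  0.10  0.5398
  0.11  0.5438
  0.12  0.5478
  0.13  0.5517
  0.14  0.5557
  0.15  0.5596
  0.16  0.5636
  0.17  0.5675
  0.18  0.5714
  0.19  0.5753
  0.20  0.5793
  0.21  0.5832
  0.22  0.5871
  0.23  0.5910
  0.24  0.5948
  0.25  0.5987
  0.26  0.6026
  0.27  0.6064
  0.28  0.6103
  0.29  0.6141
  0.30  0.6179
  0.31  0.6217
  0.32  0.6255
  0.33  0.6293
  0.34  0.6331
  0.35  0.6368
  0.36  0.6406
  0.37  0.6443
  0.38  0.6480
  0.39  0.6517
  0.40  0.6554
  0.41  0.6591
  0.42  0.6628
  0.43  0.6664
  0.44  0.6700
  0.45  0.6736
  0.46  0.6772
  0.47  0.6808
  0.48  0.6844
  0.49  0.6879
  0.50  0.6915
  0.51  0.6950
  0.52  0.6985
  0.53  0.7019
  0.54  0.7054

σ√T = 0.43 × 1.1180 = 0.4808
d₁ = [ln(350/325) + (0.036 + 0.43²/2)·1.25] / 0.4808 = [0.0741 + 0.1606] / 0.4808 = 0.4881 which rounds to 0.49
d₂ = d₁ − σ√T = 0.4881 − 0.4808 = 0.0074 which rounds to 0.01
e^(−rT) = e^(−0.036·1.25) = 0.9560
N(d₁) = N(0.49) = 0.6879;  N(d₂) = N(0.01) = 0.5040
C = 350·0.6879 − 325·0.9560·0.5040 = 240.7650 − 156.5928 = 84.1722

$84.17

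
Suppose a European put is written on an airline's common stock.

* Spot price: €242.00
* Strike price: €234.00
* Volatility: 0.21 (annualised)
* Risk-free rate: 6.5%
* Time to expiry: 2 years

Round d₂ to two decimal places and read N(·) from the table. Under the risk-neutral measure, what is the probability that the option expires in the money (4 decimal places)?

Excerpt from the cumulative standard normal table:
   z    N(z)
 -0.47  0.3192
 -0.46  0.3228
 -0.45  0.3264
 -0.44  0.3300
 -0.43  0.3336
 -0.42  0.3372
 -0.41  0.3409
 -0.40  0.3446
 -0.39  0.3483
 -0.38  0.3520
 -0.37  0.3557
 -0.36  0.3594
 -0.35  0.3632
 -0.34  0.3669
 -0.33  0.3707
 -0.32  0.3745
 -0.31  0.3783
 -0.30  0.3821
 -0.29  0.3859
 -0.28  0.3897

0.3446

σ√T = 0.21 × 1.4142 = 0.2970
d₁ = [ln(242/234) + (0.065 + 0.21²/2)·2] / 0.2970 = [0.0336 + 0.1741] / 0.2970 = 0.6994 which rounds to 0.70
d₂ = d₁ − σ√T = 0.6994 − 0.2970 = 0.4024 which rounds to 0.40
Pr(exercise) under Q = N(−d₂) = N(-0.40) = 0.3446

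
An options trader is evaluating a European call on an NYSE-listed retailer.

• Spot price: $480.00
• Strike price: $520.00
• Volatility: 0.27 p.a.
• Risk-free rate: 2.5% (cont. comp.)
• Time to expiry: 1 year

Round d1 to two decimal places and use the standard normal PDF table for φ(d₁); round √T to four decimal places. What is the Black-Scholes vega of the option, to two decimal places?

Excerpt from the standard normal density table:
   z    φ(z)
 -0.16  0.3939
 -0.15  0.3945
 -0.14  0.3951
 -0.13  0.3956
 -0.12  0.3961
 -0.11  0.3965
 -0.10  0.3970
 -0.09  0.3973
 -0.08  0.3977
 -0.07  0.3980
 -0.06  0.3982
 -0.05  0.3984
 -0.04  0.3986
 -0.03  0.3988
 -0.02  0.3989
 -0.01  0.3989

σ√T = 0.27·√1 = 0.2700
d₁ = [ln(480/520) + (0.025 + ½·0.27²)·1] / (σ√T) = (-0.0800 + 0.0615) / 0.2700 = -0.0689 ⇒ -0.07
√T = √1 = 1.0000
φ(d₁) = φ(-0.07) = 0.3980
vega = S·φ(d₁)·√T = 480·0.3980·1.0000 = 191.0400

191.04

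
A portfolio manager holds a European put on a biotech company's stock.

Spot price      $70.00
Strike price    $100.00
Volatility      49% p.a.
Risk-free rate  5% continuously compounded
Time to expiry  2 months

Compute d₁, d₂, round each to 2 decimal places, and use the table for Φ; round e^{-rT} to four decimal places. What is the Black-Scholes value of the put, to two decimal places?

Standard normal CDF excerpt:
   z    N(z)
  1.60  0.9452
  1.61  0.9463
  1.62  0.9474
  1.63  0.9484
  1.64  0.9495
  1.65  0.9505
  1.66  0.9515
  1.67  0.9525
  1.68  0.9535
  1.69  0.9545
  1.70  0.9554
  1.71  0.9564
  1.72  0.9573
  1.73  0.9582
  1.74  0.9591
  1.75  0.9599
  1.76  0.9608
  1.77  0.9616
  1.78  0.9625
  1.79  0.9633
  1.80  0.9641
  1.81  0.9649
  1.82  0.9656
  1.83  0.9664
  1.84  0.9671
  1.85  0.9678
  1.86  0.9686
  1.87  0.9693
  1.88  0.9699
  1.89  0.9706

σ√T = 0.49·√0.1667 = 0.2000
d₁ = [ln(70/100) + (0.05 + 0.49²/2)·0.1667] / 0.2000 = [-0.3567 + 0.0283] / 0.2000 = -1.6413 → -1.64
d₂ = d₁ − σ√T = -1.6413 − 0.2000 = -1.8414 → -1.84
exp(−rT) = exp(−0.05·0.1667) = 0.9917
P = 100·0.9917·N(1.84) − 70·N(1.64) = 100·0.9917·0.9671 − 70·0.9495 = 95.9073 − 66.4650 = 29.4423

$29.44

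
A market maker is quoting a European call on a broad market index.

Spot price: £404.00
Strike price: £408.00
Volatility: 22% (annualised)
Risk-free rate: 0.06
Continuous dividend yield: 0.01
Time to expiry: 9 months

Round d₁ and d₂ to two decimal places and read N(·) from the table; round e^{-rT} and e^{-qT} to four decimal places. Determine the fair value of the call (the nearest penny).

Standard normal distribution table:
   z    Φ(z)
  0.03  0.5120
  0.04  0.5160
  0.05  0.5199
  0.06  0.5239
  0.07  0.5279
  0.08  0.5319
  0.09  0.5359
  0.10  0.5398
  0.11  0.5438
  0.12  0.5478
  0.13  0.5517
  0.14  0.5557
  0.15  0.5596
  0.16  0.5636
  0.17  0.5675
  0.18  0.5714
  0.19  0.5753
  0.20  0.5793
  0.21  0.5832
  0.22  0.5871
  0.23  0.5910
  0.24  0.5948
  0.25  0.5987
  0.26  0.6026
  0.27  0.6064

σ√T = 0.22·√0.75 = 0.1905
ln(S/K) + (r − q + σ²/2)T = ln(404/408) + (0.06 − 0.01 + 0.22²/2)·0.75 = -0.0099 + 0.0556 = 0.0458
d₁ = 0.0458 / 0.1905 = 0.2404 → 0.24
d₂ = d₁ − σ√T = 0.2404 − 0.1905 = 0.0499 → 0.05
exp(−qT) = exp(−0.01·0.75) = 0.9925;  exp(−rT) = exp(−0.06·0.75) = 0.9560
N(d₁) = N(0.24) = 0.5948;  N(d₂) = N(0.05) = 0.5199
C = 404·0.9925·0.5948 − 408·0.9560·0.5199 = 238.4970 − 202.7860 = 35.7110

£35.71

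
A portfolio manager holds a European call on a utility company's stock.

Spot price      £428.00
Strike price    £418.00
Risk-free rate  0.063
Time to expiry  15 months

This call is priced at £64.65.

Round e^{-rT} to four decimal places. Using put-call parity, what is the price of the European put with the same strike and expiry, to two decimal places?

exp(−rT) = exp(−0.063·1.25) = 0.9243
Put-call parity: C − P = S − K·e^(−rT) = 428 − 418·0.9243 = 428 − 386.3574 = 41.6426
P = C − (C − P) = 64.65 − (41.6426) = 23.0074

£23.01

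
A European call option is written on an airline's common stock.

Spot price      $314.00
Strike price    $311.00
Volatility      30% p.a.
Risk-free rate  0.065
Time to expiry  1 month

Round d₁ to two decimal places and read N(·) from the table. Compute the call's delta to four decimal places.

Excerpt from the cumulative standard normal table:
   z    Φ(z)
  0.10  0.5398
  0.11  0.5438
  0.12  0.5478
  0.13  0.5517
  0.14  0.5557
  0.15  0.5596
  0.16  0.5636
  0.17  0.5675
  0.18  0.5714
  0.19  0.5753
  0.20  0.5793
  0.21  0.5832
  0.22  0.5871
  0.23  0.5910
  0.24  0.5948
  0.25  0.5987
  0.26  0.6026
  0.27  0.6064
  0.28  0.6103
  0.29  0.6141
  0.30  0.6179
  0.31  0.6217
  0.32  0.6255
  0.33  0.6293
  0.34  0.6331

0.5871

T = 0.08333;  σ√T = 0.0866
ln(S/K) + (r + σ²/2)T = ln(314/311) + (0.065 + 0.3²/2)·0.08333 = 0.0096 + 0.0092 = 0.0188
d₁ = 0.0188 / 0.0866 = 0.2167 which rounds to 0.22
N(d₁) = N(0.22) = 0.5871
Δ_call = N(d₁) = 0.5871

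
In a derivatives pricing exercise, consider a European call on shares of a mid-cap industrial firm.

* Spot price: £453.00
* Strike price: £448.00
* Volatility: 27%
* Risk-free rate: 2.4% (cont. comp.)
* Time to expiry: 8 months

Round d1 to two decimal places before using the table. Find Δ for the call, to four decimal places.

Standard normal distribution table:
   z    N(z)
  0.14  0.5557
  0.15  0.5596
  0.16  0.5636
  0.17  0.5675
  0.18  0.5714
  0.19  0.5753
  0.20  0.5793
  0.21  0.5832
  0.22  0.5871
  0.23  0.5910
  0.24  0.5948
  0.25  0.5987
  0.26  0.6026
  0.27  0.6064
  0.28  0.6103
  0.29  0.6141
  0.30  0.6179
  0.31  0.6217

0.5910

T = 0.6667;  σ√T = 0.2205
d₁ = [ln(453/448) + (0.024 + ½·0.27²)·0.6667] / (σ√T) = (0.0111 + 0.0403) / 0.2205 = 0.2332 ≈ 0.23
N(d₁) = N(0.23) = 0.5910
Δ_call = N(d₁) = 0.5910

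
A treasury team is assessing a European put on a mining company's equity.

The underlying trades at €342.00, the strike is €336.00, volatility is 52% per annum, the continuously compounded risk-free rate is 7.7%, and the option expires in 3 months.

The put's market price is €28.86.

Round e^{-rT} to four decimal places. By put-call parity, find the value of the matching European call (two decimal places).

€41.28

exp(−rT) = exp(−0.077·0.25) = 0.9809
Put-call parity: C − P = S − K·e^(−rT) = 342 − 336·0.9809 = 342 − 329.5824 = 12.4176
C = P + (C − P) = 28.86 + (12.4176) = 41.2776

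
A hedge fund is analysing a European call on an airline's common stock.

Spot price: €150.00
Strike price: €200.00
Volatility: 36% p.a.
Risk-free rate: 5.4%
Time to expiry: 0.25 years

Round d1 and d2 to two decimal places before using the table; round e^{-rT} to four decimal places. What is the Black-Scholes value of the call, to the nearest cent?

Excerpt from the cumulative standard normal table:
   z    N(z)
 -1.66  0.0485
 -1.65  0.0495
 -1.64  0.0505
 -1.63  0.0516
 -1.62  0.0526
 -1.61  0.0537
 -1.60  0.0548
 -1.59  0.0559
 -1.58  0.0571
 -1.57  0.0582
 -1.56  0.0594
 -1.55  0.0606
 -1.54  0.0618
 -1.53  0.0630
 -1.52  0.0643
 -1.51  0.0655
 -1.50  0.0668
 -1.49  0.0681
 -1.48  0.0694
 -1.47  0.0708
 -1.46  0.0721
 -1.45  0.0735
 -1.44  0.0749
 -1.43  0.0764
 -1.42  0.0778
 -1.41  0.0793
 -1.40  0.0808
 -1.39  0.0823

€0.86

T = 0.25;  σ√T = 0.1800
d₁ = [ln(150/200) + (0.054 + 0.36²/2)·0.25] / 0.1800 = [-0.2877 + 0.0297] / 0.1800 = -1.4332 → -1.43
d₂ = d₁ − σ√T = -1.4332 − 0.1800 = -1.6132 → -1.61
exp(−rT) = exp(−0.054·0.25) = 0.9866
N(d₁) = N(-1.43) = 0.0764;  N(d₂) = N(-1.61) = 0.0537
C = 150·0.0764 − 200·0.9866·0.0537 = 11.4600 − 10.5961 = 0.8639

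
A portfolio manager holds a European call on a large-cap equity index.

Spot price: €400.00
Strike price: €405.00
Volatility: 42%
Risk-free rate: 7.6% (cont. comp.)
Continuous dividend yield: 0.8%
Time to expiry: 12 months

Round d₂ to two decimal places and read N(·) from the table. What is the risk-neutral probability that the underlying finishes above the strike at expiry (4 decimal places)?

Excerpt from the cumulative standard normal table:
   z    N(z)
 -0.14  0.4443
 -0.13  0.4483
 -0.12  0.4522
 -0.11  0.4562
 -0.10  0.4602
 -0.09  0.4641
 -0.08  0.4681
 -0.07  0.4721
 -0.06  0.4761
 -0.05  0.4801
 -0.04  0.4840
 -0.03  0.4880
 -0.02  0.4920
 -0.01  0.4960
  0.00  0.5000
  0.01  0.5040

T = 1;  σ√T = 0.4200
d₁ = [ln(400/405) + (0.076 − 0.008 + ½·0.42²)·1] / (σ√T) = (-0.0124 + 0.1562) / 0.4200 = 0.3423 ⇒ 0.34
d₂ = 0.3423 − 0.4200 = -0.0777 ⇒ -0.08
Risk-neutral Pr[S_T > K] = N(d₂) = N(-0.08) = 0.4681

0.4681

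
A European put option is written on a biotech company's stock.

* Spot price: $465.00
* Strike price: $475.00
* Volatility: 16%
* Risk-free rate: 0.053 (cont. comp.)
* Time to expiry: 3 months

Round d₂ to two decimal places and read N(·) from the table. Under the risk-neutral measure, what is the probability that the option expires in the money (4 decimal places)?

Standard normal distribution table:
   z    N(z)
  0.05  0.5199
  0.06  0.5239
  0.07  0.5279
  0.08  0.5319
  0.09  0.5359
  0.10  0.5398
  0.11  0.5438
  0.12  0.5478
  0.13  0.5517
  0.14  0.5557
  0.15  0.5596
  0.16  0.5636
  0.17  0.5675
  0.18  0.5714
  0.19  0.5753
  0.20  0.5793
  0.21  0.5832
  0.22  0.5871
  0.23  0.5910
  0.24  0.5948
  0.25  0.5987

0.5557

σ√T = 0.16·√0.25 = 0.0800
d₁ = [ln(465/475) + (0.053 + ½·0.16²)·0.25] / (σ√T) = (-0.0213 + 0.0164) / 0.0800 = -0.0603 ≈ -0.06
d₂ = -0.0603 − 0.0800 = -0.1403 ≈ -0.14
Risk-neutral Pr[S_T < K] = N(−d₂) = N(0.14) = 0.5557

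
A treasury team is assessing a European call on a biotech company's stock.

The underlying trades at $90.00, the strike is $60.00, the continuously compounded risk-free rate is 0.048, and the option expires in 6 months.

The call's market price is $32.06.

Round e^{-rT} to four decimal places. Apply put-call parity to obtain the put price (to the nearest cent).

$0.64

e^(−rT) = e^(−0.048·0.5) = 0.9763
Put-call parity: C − P = S − K·e^(−rT) = 90 − 60·0.9763 = 90 − 58.5780 = 31.4220
P = C − (C − P) = 32.06 − (31.4220) = 0.6380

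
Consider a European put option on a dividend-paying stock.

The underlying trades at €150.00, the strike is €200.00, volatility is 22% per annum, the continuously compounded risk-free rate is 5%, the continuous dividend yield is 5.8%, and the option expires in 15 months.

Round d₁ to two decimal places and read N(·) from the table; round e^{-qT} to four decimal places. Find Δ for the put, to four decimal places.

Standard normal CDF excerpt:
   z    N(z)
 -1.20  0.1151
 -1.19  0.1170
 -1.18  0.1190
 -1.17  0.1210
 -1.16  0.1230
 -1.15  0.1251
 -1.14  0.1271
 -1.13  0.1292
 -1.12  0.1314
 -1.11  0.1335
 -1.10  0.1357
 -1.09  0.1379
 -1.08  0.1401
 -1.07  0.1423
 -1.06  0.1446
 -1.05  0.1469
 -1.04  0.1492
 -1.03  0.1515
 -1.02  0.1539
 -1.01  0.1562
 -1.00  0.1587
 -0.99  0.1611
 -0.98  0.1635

-0.8018

σ√T = 0.22·√1.25 = 0.2460
d₁ = [ln(150/200) + (0.05 − 0.058 + 0.22²/2)·1.25] / 0.2460 = [-0.2877 + 0.0202] / 0.2460 = -1.0873 → -1.09
N(d₁) = N(-1.09) = 0.1379
Δ_put = exp(−qT)·(N(d₁) − 1) = 0.9301·(0.1379 − 1) = -0.8018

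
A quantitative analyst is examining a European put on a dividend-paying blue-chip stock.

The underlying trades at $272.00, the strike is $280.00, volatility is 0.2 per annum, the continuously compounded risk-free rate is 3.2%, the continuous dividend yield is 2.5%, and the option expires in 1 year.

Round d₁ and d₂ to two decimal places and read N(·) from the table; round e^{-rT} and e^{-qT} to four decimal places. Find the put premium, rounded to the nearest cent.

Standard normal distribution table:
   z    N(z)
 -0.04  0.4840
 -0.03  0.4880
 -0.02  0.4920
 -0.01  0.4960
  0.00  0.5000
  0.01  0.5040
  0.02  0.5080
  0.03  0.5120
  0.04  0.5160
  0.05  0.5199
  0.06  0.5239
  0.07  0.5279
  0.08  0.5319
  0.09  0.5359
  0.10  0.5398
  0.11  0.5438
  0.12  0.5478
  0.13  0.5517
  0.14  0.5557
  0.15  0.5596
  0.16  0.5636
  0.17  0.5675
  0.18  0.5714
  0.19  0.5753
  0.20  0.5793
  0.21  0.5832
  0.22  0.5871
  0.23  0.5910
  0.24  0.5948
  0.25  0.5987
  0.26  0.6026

T = 1;  σ√T = 0.2000
d₁ = [ln(272/280) + (0.032 − 0.025 + ½·0.2²)·1] / (σ√T) = (-0.0290 + 0.0270) / 0.2000 = -0.0099 which rounds to -0.01
d₂ = -0.0099 − 0.2000 = -0.2099 which rounds to -0.21
e^(−qT) = e^(−0.025·1) = 0.9753;  e^(−rT) = e^(−0.032·1) = 0.9685
N(−d₂) = N(0.21) = 0.5832;  N(−d₁) = N(0.01) = 0.5040
P = 280·0.9685·0.5832 − 272·0.9753·0.5040 = 158.1522 − 133.7019 = 24.4502

$24.45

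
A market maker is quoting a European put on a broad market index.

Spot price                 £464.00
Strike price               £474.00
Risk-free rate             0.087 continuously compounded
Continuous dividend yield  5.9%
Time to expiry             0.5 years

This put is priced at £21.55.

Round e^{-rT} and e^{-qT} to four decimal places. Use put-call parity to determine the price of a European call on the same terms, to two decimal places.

e^(−qT) = e^(−0.059·0.5) = 0.9709;  e^(−rT) = e^(−0.087·0.5) = 0.9574
Put-call parity: C − P = S·e^(−qT) − K·e^(−rT) = 464·0.9709 − 474·0.9574 = 450.4976 − 453.8076 = -3.3100
C = P + (C − P) = 21.55 + (-3.3100) = 18.2400

£18.24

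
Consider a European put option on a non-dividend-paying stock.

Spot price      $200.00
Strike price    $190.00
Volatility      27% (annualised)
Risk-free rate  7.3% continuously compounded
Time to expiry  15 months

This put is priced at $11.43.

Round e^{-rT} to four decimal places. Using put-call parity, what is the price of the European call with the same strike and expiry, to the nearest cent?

$38.00

e^(−rT) = e^(−0.073·1.25) = 0.9128
Put-call parity: C − P = S − K·e^(−rT) = 200 − 190·0.9128 = 200 − 173.4320 = 26.5680
C = P + (C − P) = 11.43 + (26.5680) = 37.9980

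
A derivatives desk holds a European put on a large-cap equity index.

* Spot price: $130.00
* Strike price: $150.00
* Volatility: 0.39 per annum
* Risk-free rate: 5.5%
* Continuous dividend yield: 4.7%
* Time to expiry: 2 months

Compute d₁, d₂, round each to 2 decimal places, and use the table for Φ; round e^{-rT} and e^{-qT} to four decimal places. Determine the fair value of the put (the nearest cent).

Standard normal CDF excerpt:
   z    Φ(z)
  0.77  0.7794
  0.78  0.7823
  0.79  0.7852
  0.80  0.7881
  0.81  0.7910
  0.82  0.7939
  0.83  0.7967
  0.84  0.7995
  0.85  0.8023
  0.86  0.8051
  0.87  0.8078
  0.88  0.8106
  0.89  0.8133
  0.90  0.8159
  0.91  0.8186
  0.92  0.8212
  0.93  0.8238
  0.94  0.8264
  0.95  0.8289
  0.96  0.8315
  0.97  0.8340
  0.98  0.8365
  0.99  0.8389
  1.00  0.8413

$21.93

T = 0.1667;  σ√T = 0.1592
d₁ = [ln(130/150) + (0.055 − 0.047 + 0.39²/2)·0.1667] / 0.1592 = [-0.1431 + 0.0140] / 0.1592 = -0.8108 → -0.81
d₂ = d₁ − σ√T = -0.8108 − 0.1592 = -0.9700 → -0.97
exp(−qT) = exp(−0.047·0.1667) = 0.9922;  exp(−rT) = exp(−0.055·0.1667) = 0.9909
N(−d₂) = N(0.97) = 0.8340;  N(−d₁) = N(0.81) = 0.7910
P = 150·0.9909·0.8340 − 130·0.9922·0.7910 = 123.9616 − 102.0279 = 21.9337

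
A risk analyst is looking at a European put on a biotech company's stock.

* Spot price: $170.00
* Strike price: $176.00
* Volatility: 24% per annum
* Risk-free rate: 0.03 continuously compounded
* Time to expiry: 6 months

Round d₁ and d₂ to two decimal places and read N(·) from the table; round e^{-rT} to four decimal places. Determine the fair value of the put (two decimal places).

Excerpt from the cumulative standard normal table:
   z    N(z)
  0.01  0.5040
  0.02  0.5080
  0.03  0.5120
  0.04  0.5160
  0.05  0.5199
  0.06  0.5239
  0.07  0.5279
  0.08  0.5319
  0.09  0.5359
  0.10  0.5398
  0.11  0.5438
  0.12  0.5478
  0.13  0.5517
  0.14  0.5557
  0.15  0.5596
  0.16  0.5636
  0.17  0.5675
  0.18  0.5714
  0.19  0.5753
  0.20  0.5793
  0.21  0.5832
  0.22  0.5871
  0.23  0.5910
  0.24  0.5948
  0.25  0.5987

$13.40

σ√T = 0.24·√0.5 = 0.1697
d₁ = [ln(170/176) + (0.03 + 0.24²/2)·0.5] / 0.1697 = [-0.0347 + 0.0294] / 0.1697 = -0.0311 ⇒ -0.03
d₂ = d₁ − σ√T = -0.0311 − 0.1697 = -0.2009 ⇒ -0.20
exp(−rT) = exp(−0.03·0.5) = 0.9851
N(−d₂) = N(0.20) = 0.5793;  N(−d₁) = N(0.03) = 0.5120
P = 176·0.9851·0.5793 − 170·0.5120 = 100.4376 − 87.0400 = 13.3976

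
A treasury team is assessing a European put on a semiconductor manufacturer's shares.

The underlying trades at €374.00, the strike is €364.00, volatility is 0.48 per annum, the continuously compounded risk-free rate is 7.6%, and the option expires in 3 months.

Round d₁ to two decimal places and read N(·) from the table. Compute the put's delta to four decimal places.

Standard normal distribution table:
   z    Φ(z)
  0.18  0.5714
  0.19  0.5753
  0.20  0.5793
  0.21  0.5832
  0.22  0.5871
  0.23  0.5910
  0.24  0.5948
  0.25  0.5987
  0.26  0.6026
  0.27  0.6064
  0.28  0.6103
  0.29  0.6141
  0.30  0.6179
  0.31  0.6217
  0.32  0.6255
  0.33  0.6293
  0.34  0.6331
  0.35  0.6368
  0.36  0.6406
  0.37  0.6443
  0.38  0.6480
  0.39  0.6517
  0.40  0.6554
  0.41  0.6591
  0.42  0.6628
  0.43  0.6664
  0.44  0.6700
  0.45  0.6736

σ√T = 0.48 × 0.5000 = 0.2400
ln(S/K) + (r + σ²/2)T = ln(374/364) + (0.076 + 0.48²/2)·0.25 = 0.0271 + 0.0478 = 0.0749
d₁ = 0.0749 / 0.2400 = 0.3121 which rounds to 0.31
N(d₁) = N(0.31) = 0.6217
Δ_put = N(d₁) − 1 = 0.6217 − 1 = -0.3783

-0.3783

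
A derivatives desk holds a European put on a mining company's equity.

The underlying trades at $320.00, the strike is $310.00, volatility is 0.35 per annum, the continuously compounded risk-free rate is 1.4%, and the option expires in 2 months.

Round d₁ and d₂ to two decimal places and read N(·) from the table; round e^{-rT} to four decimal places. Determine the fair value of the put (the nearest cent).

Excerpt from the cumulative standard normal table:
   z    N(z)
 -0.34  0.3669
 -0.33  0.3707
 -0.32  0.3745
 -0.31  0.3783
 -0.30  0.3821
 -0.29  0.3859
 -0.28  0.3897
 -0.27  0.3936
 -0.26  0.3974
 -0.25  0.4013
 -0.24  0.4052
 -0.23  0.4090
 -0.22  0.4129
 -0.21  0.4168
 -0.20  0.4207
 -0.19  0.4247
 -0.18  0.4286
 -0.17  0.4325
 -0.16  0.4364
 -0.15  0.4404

σ√T = 0.35 × 0.4082 = 0.1429
d₁ = [ln(320/310) + (0.014 + ½·0.35²)·0.1667] / (σ√T) = (0.0317 + 0.0125) / 0.1429 = 0.3100 ⇒ 0.31
d₂ = 0.3100 − 0.1429 = 0.1671 ⇒ 0.17
e^(−rT) = e^(−0.014·0.1667) = 0.9977
N(−d₂) = N(-0.17) = 0.4325;  N(−d₁) = N(-0.31) = 0.3783
P = 310·0.9977·0.4325 − 320·0.3783 = 133.7666 − 121.0560 = 12.7106

$12.71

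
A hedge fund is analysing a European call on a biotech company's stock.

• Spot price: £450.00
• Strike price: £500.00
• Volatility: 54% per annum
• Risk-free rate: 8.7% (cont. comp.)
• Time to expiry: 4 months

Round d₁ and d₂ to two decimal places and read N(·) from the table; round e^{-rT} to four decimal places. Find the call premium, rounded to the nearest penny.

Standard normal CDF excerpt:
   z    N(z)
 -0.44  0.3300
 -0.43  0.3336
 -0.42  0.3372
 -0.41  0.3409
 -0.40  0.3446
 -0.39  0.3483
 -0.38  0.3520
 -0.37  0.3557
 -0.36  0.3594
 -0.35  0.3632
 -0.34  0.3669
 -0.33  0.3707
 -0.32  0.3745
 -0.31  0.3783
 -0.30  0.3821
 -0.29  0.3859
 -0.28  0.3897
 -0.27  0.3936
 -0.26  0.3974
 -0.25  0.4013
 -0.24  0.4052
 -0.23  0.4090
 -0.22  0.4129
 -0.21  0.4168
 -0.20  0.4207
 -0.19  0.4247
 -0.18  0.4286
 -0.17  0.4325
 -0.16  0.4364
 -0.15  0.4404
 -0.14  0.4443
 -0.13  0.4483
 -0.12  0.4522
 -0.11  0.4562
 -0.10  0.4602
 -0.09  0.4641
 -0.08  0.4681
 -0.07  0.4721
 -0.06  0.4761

£41.47

σ√T = 0.54·√0.3333 = 0.3118
d₁ = [ln(450/500) + (0.087 + 0.54²/2)·0.3333] / 0.3118 = [-0.1054 + 0.0776] / 0.3118 = -0.0890 → -0.09
d₂ = d₁ − σ√T = -0.0890 − 0.3118 = -0.4008 → -0.40
exp(−rT) = exp(−0.087·0.3333) = 0.9714
C = 450·N(-0.09) − 500·0.9714·N(-0.40) = 450·0.4641 − 500·0.9714·0.3446 = 208.8450 − 167.3722 = 41.4728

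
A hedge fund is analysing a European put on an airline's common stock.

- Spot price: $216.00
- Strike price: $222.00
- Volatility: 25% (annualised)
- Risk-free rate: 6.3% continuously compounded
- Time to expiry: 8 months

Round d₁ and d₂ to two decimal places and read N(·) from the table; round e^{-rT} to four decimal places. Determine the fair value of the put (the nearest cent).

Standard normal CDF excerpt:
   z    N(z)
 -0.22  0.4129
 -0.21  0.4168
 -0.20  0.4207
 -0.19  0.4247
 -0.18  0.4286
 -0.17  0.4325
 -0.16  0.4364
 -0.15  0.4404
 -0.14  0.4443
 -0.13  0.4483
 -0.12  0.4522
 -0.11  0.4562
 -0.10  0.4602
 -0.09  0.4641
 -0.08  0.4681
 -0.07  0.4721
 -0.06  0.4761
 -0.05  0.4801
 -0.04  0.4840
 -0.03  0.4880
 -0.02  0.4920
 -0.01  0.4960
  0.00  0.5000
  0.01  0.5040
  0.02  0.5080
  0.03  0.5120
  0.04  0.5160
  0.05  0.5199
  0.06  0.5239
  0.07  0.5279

T = 0.6667;  σ√T = 0.2041
ln(S/K) + (r + σ²/2)T = ln(216/222) + (0.063 + 0.25²/2)·0.6667 = -0.0274 + 0.0628 = 0.0354
d₁ = 0.0354 / 0.2041 = 0.1736 ⇒ 0.17
d₂ = d₁ − σ√T = 0.1736 − 0.2041 = -0.0305 ⇒ -0.03
exp(−rT) = exp(−0.063·0.6667) = 0.9589
N(−d₂) = N(0.03) = 0.5120;  N(−d₁) = N(-0.17) = 0.4325
P = 222·0.9589·0.5120 − 216·0.4325 = 108.9924 − 93.4200 = 15.5724

$15.57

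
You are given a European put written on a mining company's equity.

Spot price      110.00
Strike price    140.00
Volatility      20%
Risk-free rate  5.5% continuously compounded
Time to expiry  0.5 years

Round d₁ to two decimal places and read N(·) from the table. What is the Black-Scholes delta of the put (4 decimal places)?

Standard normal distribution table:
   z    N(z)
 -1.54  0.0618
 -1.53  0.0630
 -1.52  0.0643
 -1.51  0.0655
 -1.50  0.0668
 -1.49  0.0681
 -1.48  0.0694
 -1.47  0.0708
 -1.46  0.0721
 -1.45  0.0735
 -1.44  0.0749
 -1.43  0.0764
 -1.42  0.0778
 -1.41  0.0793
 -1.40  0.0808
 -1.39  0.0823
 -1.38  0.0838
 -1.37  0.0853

T = 0.5;  σ√T = 0.1414
d₁ = [ln(110/140) + (0.055 + 0.2²/2)·0.5] / 0.1414 = [-0.2412 + 0.0375] / 0.1414 = -1.4401 ⇒ -1.44
N(d₁) = N(-1.44) = 0.0749
Δ_put = N(d₁) − 1 = 0.0749 − 1 = -0.9251

-0.9251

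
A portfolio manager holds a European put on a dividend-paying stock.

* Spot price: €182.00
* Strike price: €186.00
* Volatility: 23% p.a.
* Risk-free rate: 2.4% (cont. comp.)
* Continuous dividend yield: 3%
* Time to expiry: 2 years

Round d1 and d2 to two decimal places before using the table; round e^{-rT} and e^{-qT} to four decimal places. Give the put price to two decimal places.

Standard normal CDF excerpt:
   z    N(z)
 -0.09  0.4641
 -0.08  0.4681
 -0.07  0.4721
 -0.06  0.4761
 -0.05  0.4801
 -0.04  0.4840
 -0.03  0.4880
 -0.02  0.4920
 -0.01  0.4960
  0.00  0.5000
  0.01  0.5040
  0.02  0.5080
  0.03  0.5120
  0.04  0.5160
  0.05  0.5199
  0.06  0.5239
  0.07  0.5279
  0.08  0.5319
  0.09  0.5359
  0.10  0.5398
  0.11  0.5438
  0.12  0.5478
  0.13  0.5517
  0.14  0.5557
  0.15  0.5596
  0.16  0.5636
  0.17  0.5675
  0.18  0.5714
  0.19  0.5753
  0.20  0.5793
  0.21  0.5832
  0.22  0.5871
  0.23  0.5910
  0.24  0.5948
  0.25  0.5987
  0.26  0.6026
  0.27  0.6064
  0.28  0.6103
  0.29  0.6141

σ√T = 0.23·√2 = 0.3253
ln(S/K) + (r − q + σ²/2)T = ln(182/186) + (0.024 − 0.03 + 0.23²/2)·2 = -0.0217 + 0.0409 = 0.0192
d₁ = 0.0192 / 0.3253 = 0.0589 ≈ 0.06
d₂ = d₁ − σ√T = 0.0589 − 0.3253 = -0.2664 ≈ -0.27
exp(−qT) = exp(−0.03·2) = 0.9418;  exp(−rT) = exp(−0.024·2) = 0.9531
P = 186·0.9531·N(0.27) − 182·0.9418·N(-0.06) = 186·0.9531·0.6064 − 182·0.9418·0.4761 = 107.5005 − 81.6072 = 25.8934

€25.89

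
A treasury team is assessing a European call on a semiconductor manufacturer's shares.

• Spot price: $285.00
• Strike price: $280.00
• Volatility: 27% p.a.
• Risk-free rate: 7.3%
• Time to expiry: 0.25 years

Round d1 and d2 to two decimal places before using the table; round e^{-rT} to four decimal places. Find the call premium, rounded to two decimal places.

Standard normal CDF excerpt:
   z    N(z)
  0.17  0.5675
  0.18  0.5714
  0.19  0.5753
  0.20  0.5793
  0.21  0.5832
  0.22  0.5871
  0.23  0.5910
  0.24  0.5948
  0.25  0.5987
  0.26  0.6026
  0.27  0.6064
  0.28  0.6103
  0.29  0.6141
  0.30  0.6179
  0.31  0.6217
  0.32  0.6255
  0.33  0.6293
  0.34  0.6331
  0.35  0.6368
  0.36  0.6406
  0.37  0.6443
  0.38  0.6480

σ√T = 0.27 × 0.5000 = 0.1350
ln(S/K) + (r + σ²/2)T = ln(285/280) + (0.073 + 0.27²/2)·0.25 = 0.0177 + 0.0274 = 0.0451
d₁ = 0.0451 / 0.1350 = 0.3338 which rounds to 0.33
d₂ = d₁ − σ√T = 0.3338 − 0.1350 = 0.1988 which rounds to 0.20
e^(−rT) = e^(−0.073·0.25) = 0.9819
C = 285·N(0.33) − 280·0.9819·N(0.20) = 285·0.6293 − 280·0.9819·0.5793 = 179.3505 − 159.2681 = 20.0824

$20.08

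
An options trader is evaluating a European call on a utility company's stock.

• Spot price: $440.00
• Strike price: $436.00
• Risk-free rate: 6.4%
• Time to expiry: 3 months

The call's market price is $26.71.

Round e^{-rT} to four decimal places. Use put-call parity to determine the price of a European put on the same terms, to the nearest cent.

$15.78

e^(−rT) = e^(−0.064·0.25) = 0.9841
Put-call parity: C − P = S − K·e^(−rT) = 440 − 436·0.9841 = 440 − 429.0676 = 10.9324
P = C − (C − P) = 26.71 − (10.9324) = 15.7776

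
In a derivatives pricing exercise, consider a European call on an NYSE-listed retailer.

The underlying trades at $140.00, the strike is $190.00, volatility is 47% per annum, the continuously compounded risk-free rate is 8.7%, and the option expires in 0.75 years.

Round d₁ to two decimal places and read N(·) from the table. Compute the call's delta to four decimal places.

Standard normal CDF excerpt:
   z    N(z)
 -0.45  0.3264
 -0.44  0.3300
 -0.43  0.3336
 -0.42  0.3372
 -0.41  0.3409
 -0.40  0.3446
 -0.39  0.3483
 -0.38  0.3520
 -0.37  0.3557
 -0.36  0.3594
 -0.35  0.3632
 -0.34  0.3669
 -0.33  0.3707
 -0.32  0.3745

0.3483

σ√T = 0.47 × 0.8660 = 0.4070
d₁ = [ln(140/190) + (0.087 + 0.47²/2)·0.75] / 0.4070 = [-0.3054 + 0.1481] / 0.4070 = -0.3864 ≈ -0.39
N(d₁) = N(-0.39) = 0.3483
Δ_call = N(d₁) = 0.3483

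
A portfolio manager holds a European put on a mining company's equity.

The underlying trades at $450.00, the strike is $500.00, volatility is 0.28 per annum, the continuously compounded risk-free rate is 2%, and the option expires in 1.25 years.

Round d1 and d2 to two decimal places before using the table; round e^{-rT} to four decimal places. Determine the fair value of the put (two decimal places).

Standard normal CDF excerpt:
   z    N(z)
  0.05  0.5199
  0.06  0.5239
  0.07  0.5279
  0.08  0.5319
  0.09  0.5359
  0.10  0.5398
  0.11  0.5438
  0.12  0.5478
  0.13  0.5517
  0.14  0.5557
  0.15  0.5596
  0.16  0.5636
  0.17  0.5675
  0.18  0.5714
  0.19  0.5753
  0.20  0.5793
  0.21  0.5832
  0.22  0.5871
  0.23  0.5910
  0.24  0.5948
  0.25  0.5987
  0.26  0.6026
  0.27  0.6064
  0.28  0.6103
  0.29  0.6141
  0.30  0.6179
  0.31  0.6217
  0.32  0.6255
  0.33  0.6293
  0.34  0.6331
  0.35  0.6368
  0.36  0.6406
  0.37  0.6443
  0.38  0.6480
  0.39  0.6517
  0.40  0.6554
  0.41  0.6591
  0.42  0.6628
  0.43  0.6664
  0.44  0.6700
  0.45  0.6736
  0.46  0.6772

σ√T = 0.28·√1.25 = 0.3130
d₁ = [ln(450/500) + (0.02 + 0.28²/2)·1.25] / 0.3130 = [-0.1054 + 0.0740] / 0.3130 = -0.1002 ⇒ -0.10
d₂ = d₁ − σ√T = -0.1002 − 0.3130 = -0.4132 ⇒ -0.41
exp(−rT) = exp(−0.02·1.25) = 0.9753
N(−d₂) = N(0.41) = 0.6591;  N(−d₁) = N(0.10) = 0.5398
P = 500·0.9753·0.6591 − 450·0.5398 = 321.4101 − 242.9100 = 78.5001

$78.50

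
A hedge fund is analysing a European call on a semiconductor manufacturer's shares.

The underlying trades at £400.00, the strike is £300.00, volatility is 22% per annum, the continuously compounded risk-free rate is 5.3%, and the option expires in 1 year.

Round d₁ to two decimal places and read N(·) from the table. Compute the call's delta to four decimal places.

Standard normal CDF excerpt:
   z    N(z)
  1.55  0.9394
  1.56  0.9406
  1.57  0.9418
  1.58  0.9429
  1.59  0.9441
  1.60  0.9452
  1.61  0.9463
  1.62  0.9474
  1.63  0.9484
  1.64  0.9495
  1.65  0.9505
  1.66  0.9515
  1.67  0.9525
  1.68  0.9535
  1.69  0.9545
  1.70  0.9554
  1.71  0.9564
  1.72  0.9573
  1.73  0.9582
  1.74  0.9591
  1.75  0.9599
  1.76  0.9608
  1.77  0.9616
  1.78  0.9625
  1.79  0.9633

0.9515

σ√T = 0.22·√1 = 0.2200
ln(S/K) + (r + σ²/2)T = ln(400/300) + (0.053 + 0.22²/2)·1 = 0.2877 + 0.0772 = 0.3649
d₁ = 0.3649 / 0.2200 = 1.6586 → 1.66
N(d₁) = N(1.66) = 0.9515
Δ_call = N(d₁) = 0.9515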